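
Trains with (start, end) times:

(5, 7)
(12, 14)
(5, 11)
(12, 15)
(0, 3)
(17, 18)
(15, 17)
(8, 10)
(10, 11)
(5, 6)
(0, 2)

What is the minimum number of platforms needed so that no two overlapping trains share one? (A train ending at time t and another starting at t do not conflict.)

starts: [0, 0, 5, 5, 5, 8, 10, 12, 12, 15, 17]
ends:   [2, 3, 6, 7, 10, 11, 11, 14, 15, 17, 18]
s0→1 s0→2 e2→1 e3→0 s5→1 s5→2 s5→3  — peak 3.

3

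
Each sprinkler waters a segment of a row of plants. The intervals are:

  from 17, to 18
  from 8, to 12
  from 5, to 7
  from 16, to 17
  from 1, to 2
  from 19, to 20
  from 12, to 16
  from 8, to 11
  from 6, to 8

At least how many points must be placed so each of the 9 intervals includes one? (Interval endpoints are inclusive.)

6

Process intervals by earliest right end; each time one isn't hit yet, stab at its right endpoint.
Sorted: [1,2] [5,7] [6,8] [8,11] [8,12] [12,16] [16,17] [17,18] [19,20]
{[1,2]} hit by 2; {[5,7],[6,8]} hit by 7; {[8,11],[8,12]} hit by 11; {[12,16],[16,17]} hit by 16; {[17,18]} hit by 18; {[19,20]} hit by 20.
Points: 2, 7, 11, 16, 18, 20 (6 total).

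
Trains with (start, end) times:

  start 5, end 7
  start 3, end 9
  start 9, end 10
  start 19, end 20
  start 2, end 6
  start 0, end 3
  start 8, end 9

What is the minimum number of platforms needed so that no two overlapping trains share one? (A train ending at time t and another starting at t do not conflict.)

3

The answer is the maximum number of intervals overlapping at any instant.
Events (time:±→running): 0:+→1 2:+→2 3:-→1 3:+→2 5:+→3 … peak 3.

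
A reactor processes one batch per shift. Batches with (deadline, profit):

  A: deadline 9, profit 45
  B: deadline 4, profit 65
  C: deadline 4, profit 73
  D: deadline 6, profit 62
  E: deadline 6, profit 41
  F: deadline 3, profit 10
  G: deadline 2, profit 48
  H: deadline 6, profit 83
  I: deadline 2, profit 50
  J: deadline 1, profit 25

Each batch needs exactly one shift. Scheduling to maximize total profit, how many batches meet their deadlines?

7

By profit: H(d6,83), C(d4,73), B(d4,65), D(d6,62), I(d2,50), G(d2,48), A(d9,45), E(d6,41), J(d1,25), F(d3,10)
H→slot 6; C→slot 4; B→slot 3; D→slot 5; I→slot 2; G→slot 1; A→slot 9; E skipped; J skipped; F skipped.
7 of 10 scheduled.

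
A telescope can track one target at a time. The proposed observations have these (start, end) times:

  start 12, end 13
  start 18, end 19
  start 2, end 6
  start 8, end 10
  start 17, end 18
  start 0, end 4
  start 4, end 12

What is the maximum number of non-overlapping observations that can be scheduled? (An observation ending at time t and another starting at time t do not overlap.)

By end time: (0,4), (2,6), (8,10), (4,12), (12,13), (17,18), (18,19).
Pick (0,4); next start ≥ 4 → (8,10); next start ≥ 10 → (12,13); next start ≥ 13 → (17,18); next start ≥ 18 → (18,19).
Selected 5 observations.

5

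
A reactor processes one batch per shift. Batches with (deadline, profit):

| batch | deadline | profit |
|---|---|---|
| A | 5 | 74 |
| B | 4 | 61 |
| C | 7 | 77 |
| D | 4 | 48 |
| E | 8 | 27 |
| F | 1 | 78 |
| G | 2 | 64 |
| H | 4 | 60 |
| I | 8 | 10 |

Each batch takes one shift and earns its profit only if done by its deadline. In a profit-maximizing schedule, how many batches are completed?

Sort by profit descending; place each in the latest free slot ≤ its deadline.
By profit: F(d1,78), C(d7,77), A(d5,74), G(d2,64), B(d4,61), H(d4,60), D(d4,48), E(d8,27), I(d8,10)
F→slot 1; C→slot 7; A→slot 5; G→slot 2; B→slot 4; H→slot 3; D skipped; E→slot 8; I→slot 6.
8 of 9 scheduled.

8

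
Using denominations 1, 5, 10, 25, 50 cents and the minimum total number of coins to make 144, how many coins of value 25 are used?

1

144 − 2×50→44 − 1×25→19 − 1×10→9 − 1×5→4 − 4×1→0
Count of 25: 1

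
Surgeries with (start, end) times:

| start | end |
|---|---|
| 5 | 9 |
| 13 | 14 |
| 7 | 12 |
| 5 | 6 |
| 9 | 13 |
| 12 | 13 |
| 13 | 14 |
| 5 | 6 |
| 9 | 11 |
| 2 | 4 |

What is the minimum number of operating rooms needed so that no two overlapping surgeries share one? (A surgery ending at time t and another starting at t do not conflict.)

3

Count concurrent intervals with a sweep; the peak is the room count.
Events (time:±→running): 2:+→1 4:-→0 5:+→1 5:+→2 5:+→3 … peak 3.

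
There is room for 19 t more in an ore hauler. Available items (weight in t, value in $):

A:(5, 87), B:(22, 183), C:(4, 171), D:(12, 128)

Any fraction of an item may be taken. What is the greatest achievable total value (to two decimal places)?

364.67

Sort by value per unit weight and fill in that order.
Ratios (sorted): C 42.75, A 17.40, D 10.67, B 8.32
take C (4 @ 171); take A (5 @ 87); take 10/12 of D → 106.67. Capacity used 19/19.
Total value = 364.67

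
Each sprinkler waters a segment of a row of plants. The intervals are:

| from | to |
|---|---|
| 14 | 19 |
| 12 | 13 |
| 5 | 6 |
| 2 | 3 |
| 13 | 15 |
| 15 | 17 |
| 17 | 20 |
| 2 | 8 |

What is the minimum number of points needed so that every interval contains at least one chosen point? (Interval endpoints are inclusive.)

4

Sort by right endpoint; whenever an interval is uncovered, place a point at its right end.
By right end: [2,3]  [5,6]  [2,8]  [12,13]  [13,15]  [15,17]  [14,19]  [17,20]
[2,3] uncovered → point at 3; [5,6] uncovered → point at 6; [12,13] uncovered → point at 13; [15,17] uncovered → point at 17.
Points: 3, 6, 13, 17 (4 total).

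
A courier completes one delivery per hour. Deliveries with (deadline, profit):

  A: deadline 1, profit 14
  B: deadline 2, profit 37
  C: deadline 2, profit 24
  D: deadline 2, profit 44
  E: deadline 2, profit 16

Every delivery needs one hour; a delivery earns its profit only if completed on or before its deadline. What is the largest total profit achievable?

Take jobs in profit order; each goes to the latest open slot no later than its deadline.
Profit order: D=44 B=37 C=24 E=16 A=14
Assign: D→slot 2, B→slot 1, C skipped, E skipped, A skipped.
Slots: [1:B] [2:D]
Profit = 37 + 44 = 81

81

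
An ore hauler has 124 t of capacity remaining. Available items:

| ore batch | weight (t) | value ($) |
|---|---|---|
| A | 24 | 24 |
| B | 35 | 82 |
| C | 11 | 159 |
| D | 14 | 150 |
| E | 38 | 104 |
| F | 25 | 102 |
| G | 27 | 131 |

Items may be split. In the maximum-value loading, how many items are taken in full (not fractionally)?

5

Greedy by value/weight ratio, highest first.
Ratios (sorted): C 14.45, D 10.71, G 4.85, F 4.08, E 2.74, B 2.34, A 1.00
take C (11 @ 159); take D (14 @ 150); take G (27 @ 131); take F (25 @ 102); take E (38 @ 104); take 9/35 of B → 21.09. Capacity used 124/124.
5 item(s) taken whole; one partial (take 9/35 of B).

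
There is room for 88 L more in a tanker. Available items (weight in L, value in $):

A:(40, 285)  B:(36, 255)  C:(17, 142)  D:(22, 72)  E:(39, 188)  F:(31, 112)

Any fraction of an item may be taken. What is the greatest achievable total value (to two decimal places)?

Sort by value per unit weight and fill in that order.
Ratios (sorted): C 8.35, A 7.12, B 7.08, E 4.82, F 3.61, D 3.27
take C (17 @ 142); take A (40 @ 285); take 31/36 of B → 219.58. Capacity used 88/88.
Total value = 646.58

646.58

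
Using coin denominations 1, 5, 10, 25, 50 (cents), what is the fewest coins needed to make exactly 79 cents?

79 = 1×50 + 1×25 + 4×1
Total coins = 1 + 1 + 4 = 6

6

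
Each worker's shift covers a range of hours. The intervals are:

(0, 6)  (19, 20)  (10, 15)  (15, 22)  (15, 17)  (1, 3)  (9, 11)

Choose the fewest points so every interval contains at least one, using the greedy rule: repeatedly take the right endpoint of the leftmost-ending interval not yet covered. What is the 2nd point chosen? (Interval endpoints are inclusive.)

Process intervals by earliest right end; each time one isn't hit yet, stab at its right endpoint.
By right end: [1,3]  [0,6]  [9,11]  [10,15]  [15,17]  [19,20]  [15,22]
[1,3] uncovered → point at 3; [9,11] uncovered → point at 11; [15,17] uncovered → point at 17; [19,20] uncovered → point at 20.
Points: 3, 11, 17, 20 (4 total).

11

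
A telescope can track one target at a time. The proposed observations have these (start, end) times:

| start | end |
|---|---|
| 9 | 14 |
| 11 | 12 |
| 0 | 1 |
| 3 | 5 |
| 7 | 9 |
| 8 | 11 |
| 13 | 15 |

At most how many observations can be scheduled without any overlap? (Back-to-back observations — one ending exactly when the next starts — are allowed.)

Order by finish time; keep every interval that doesn't clash with the previous kept one.
Sorted by end: (0,1)  (3,5)  (7,9)  (8,11)  (11,12)  (9,14)  (13,15)
take (0,1); take (3,5); take (7,9); take (11,12); take (13,15).
Selected 5 observations.

5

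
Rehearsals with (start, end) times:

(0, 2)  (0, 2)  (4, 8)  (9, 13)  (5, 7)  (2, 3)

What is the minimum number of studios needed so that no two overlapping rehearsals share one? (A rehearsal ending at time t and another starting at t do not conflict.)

2

starts: [0, 0, 2, 4, 5, 9]
ends:   [2, 2, 3, 7, 8, 13]
s0→1 s0→2  — peak 2.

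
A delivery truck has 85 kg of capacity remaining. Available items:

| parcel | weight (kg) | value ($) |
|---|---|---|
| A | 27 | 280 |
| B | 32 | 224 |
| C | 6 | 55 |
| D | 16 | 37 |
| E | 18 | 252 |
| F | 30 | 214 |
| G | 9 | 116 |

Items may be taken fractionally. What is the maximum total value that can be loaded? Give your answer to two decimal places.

881.33

Sort by value per unit weight and fill in that order.
Order: E (252/18=14.00) > G (116/9=12.89) > A (280/27=10.37) > C (55/6=9.17) > F (214/30=7.13) > B (224/32=7.00) > D (37/16=2.31)
Fill: take E (18 @ 252) → take G (9 @ 116) → take A (27 @ 280) → take C (6 @ 55) → take 25/30 of F → 178.33; 85/85 used.
Total value = 881.33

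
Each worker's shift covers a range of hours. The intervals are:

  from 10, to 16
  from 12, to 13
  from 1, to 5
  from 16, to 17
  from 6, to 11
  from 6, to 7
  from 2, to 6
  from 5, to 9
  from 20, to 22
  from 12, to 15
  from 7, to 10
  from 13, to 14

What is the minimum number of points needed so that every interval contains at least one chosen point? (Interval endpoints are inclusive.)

Sorted: [1,5] [2,6] [6,7] [5,9] [7,10] [6,11] [12,13] [13,14] [12,15] [10,16] [16,17] [20,22]
{[1,5],[2,6]} hit by 5; {[6,7],[5,9],[7,10],[6,11]} hit by 7; {[12,13],[13,14],[12,15],[10,16]} hit by 13; {[16,17]} hit by 17; {[20,22]} hit by 22.
Points: 5, 7, 13, 17, 22 (5 total).

5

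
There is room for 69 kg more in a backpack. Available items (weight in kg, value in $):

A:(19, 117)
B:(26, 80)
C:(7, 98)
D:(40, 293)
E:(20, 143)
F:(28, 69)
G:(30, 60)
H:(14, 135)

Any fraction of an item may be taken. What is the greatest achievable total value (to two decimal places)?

583.20

Sort by value per unit weight and fill in that order.
Ratios (sorted): C 14.00, H 9.64, D 7.33, E 7.15, A 6.16, B 3.08, F 2.46, G 2.00
take C (7 @ 98); take H (14 @ 135); take D (40 @ 293); take 8/20 of E → 57.20. Capacity used 69/69.
Total value = 583.20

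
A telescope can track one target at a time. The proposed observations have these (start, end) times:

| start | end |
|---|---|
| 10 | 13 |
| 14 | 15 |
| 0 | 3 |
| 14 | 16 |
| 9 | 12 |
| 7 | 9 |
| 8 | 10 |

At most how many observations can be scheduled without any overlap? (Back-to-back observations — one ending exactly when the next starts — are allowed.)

4

Order by finish time; keep every interval that doesn't clash with the previous kept one.
By end time: (0,3), (7,9), (8,10), (9,12), (10,13), (14,15), (14,16).
Pick (0,3); next start ≥ 3 → (7,9); next start ≥ 9 → (9,12); next start ≥ 12 → (14,15).
Selected 4 observations.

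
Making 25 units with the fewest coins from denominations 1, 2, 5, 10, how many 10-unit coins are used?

2

Use the largest denomination that fits, subtract, and repeat.
25 − 2×10→5 − 1×5→0
Count of 10: 2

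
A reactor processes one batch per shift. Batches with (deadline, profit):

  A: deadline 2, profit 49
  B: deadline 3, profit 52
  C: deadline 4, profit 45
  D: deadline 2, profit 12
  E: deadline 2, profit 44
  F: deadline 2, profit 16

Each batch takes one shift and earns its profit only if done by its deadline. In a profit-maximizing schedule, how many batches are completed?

Sort by profit descending; place each in the latest free slot ≤ its deadline.
Profit order: B=52 A=49 C=45 E=44 F=16 D=12
Assign: B→slot 3, A→slot 2, C→slot 4, E→slot 1, F skipped, D skipped.
Slots: [1:E] [2:A] [3:B] [4:C]
4 of 6 scheduled.

4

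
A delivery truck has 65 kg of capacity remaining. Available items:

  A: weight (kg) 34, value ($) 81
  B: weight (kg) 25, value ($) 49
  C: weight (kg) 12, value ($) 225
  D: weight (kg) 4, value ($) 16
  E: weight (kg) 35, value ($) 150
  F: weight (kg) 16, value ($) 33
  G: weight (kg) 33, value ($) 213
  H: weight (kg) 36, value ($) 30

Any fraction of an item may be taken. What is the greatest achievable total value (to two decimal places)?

Sort by value per unit weight and fill in that order.
Order: C (225/12=18.75) > G (213/33=6.45) > E (150/35=4.29) > D (16/4=4.00) > A (81/34=2.38) > F (33/16=2.06) > B (49/25=1.96) > H (30/36=0.83)
Fill: take C (12 @ 225) → take G (33 @ 213) → take 20/35 of E → 85.71; 65/65 used.
Total value = 523.71

523.71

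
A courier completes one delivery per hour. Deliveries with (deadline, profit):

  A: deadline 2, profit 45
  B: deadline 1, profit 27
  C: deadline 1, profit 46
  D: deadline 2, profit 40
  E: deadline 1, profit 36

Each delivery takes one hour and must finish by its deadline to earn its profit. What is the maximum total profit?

91

Profit order: C=46 A=45 D=40 E=36 B=27
Assign: C→slot 1, A→slot 2, D skipped, E skipped, B skipped.
Slots: [1:C] [2:A]
Profit = 46 + 45 = 91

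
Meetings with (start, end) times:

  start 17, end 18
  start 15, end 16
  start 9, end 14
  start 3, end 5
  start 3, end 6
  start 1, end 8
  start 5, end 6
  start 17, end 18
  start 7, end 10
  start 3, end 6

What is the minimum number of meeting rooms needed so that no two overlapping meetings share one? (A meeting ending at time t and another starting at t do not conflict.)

starts: [1, 3, 3, 3, 5, 7, 9, 15, 17, 17]
ends:   [5, 6, 6, 6, 8, 10, 14, 16, 18, 18]
s1→1 s3→2 s3→3 s3→4  — peak 4.

4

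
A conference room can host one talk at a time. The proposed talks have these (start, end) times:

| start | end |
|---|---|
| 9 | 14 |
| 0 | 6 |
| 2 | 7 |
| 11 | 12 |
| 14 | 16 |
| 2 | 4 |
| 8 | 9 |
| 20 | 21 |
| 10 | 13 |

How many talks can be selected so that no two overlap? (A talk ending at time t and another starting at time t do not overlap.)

5

Order by finish time; keep every interval that doesn't clash with the previous kept one.
Sorted by end: (2,4)  (0,6)  (2,7)  (8,9)  (11,12)  (10,13)  (9,14)  (14,16)  (20,21)
take (2,4); skip (0,6); skip (2,7); take (8,9); take (11,12); skip (10,13); take (14,16); take (20,21).
Selected 5 talks.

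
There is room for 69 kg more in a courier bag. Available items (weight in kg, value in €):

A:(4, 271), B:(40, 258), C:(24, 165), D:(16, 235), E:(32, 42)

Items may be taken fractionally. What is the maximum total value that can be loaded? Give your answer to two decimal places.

832.25

Order: A (271/4=67.75) > D (235/16=14.69) > C (165/24=6.88) > B (258/40=6.45) > E (42/32=1.31)
Fill: take A (4 @ 271) → take D (16 @ 235) → take C (24 @ 165) → take 25/40 of B → 161.25; 69/69 used.
Total value = 832.25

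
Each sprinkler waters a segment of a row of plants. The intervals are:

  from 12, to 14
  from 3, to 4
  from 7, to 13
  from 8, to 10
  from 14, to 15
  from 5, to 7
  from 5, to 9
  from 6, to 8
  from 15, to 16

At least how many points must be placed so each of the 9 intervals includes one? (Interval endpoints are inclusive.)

Process intervals by earliest right end; each time one isn't hit yet, stab at its right endpoint.
By right end: [3,4]  [5,7]  [6,8]  [5,9]  [8,10]  [7,13]  [12,14]  [14,15]  [15,16]
[3,4] uncovered → point at 4; [5,7] uncovered → point at 7; [8,10] uncovered → point at 10; [12,14] uncovered → point at 14; [15,16] uncovered → point at 16.
Points: 4, 7, 10, 14, 16 (5 total).

5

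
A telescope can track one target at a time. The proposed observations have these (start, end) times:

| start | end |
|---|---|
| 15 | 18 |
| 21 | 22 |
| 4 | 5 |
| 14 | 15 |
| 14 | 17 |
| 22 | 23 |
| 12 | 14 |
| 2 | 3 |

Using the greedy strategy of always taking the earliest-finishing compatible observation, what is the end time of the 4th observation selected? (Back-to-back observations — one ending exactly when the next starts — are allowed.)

Order by finish time; keep every interval that doesn't clash with the previous kept one.
Sorted by end: (2,3)  (4,5)  (12,14)  (14,15)  (14,17)  (15,18)  (21,22)  (22,23)
take (2,3); take (4,5); take (12,14); take (14,15); take (15,18); take (21,22); take (22,23).
Selected: (2,3) (4,5) (12,14) (14,15) (15,18) (21,22) (22,23)

15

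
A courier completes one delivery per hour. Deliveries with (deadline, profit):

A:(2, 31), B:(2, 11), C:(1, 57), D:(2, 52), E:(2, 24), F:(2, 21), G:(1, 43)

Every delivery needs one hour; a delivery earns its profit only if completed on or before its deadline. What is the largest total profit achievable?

109

Sort by profit descending; place each in the latest free slot ≤ its deadline.
By profit: C(d1,57), D(d2,52), G(d1,43), A(d2,31), E(d2,24), F(d2,21), B(d2,11)
C→slot 1; D→slot 2; G skipped; A skipped; E skipped; F skipped; B skipped.
Profit = 57 + 52 = 109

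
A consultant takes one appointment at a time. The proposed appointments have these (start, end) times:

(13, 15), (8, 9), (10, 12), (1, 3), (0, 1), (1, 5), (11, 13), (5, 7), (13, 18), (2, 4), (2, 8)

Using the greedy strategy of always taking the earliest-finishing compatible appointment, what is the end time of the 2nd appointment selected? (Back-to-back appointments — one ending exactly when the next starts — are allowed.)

3

Sort by end time and greedily take each interval whose start is ≥ the last chosen end.
By end time: (0,1), (1,3), (2,4), (1,5), (5,7), (2,8), (8,9), (10,12), (11,13), (13,15), (13,18).
Pick (0,1); next start ≥ 1 → (1,3); next start ≥ 3 → (5,7); next start ≥ 7 → (8,9); next start ≥ 9 → (10,12); next start ≥ 12 → (13,15).
Selected: (0,1) (1,3) (5,7) (8,9) (10,12) (13,15)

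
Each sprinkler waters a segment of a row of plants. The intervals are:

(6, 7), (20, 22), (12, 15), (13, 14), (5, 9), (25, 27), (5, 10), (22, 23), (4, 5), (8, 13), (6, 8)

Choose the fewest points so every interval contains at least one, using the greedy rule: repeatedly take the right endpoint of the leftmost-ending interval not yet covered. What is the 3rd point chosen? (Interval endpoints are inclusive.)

Process intervals by earliest right end; each time one isn't hit yet, stab at its right endpoint.
By right end: [4,5]  [6,7]  [6,8]  [5,9]  [5,10]  [8,13]  [13,14]  [12,15]  [20,22]  [22,23]  [25,27]
[4,5] uncovered → point at 5; [6,7] uncovered → point at 7; [8,13] uncovered → point at 13; [20,22] uncovered → point at 22; [25,27] uncovered → point at 27.
Points: 5, 7, 13, 22, 27 (5 total).

13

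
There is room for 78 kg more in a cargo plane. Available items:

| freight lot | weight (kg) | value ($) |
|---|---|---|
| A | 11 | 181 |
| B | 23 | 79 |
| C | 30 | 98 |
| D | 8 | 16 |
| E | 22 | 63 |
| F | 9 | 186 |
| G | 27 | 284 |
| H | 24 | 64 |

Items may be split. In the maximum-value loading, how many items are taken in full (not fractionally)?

Ratios (sorted): F 20.67, A 16.45, G 10.52, B 3.43, C 3.27, E 2.86, H 2.67, D 2.00
take F (9 @ 186); take A (11 @ 181); take G (27 @ 284); take B (23 @ 79); take 8/30 of C → 26.13. Capacity used 78/78.
4 item(s) taken whole; one partial (take 8/30 of C).

4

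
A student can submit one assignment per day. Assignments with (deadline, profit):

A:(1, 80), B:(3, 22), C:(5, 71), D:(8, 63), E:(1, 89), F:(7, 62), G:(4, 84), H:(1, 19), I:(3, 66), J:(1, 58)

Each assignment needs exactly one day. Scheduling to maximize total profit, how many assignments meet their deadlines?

7

By profit: E(d1,89), G(d4,84), A(d1,80), C(d5,71), I(d3,66), D(d8,63), F(d7,62), J(d1,58), B(d3,22), H(d1,19)
E→slot 1; G→slot 4; A skipped; C→slot 5; I→slot 3; D→slot 8; F→slot 7; J skipped; B→slot 2; H skipped.
7 of 10 scheduled.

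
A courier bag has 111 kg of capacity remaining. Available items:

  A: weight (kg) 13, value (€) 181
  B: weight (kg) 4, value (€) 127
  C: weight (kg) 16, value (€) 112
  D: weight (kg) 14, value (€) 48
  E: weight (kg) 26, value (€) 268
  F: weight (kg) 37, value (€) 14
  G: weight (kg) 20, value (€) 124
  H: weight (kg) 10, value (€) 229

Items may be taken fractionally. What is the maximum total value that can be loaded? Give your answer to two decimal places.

1092.03

Sort by value per unit weight and fill in that order.
Ratios (sorted): B 31.75, H 22.90, A 13.92, E 10.31, C 7.00, G 6.20, D 3.43, F 0.38
take B (4 @ 127); take H (10 @ 229); take A (13 @ 181); take E (26 @ 268); take C (16 @ 112); take G (20 @ 124); take D (14 @ 48); take 8/37 of F → 3.03. Capacity used 111/111.
Total value = 1092.03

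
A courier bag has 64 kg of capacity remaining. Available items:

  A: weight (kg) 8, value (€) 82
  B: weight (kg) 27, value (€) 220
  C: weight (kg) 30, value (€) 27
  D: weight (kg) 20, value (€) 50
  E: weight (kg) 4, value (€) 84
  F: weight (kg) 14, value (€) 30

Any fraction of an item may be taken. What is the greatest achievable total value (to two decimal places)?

446.71

Greedy by value/weight ratio, highest first.
Order: E (84/4=21.00) > A (82/8=10.25) > B (220/27=8.15) > D (50/20=2.50) > F (30/14=2.14) > C (27/30=0.90)
Fill: take E (4 @ 84) → take A (8 @ 82) → take B (27 @ 220) → take D (20 @ 50) → take 5/14 of F → 10.71; 64/64 used.
Total value = 446.71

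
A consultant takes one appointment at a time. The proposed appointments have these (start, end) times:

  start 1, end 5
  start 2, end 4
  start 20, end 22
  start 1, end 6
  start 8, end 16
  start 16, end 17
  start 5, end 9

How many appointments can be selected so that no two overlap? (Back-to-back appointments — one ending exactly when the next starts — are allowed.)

Greedy by earliest finish: after sorting by end time, pick each interval compatible with the last pick.
By end time: (2,4), (1,5), (1,6), (5,9), (8,16), (16,17), (20,22).
Pick (2,4); next start ≥ 4 → (5,9); next start ≥ 9 → (16,17); next start ≥ 17 → (20,22).
Selected 4 appointments.

4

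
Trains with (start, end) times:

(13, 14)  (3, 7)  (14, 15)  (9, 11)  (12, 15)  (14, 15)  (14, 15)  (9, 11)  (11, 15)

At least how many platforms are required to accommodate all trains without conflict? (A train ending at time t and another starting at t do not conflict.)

Events (time:±→running): 3:+→1 7:-→0 9:+→1 9:+→2 11:-→1 11:-→0 11:+→1 12:+→2 13:+→3 14:-→2 14:+→3 14:+→4 14:+→5 … peak 5.

5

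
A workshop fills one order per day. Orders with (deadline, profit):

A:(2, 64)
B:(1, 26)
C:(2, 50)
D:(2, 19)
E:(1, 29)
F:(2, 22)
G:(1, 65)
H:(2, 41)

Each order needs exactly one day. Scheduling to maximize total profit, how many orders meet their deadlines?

2

Sort by profit descending; place each in the latest free slot ≤ its deadline.
Profit order: G=65 A=64 C=50 H=41 E=29 B=26 F=22 D=19
Assign: G→slot 1, A→slot 2, C skipped, H skipped, E skipped, B skipped, F skipped, D skipped.
Slots: [1:G] [2:A]
2 of 8 scheduled.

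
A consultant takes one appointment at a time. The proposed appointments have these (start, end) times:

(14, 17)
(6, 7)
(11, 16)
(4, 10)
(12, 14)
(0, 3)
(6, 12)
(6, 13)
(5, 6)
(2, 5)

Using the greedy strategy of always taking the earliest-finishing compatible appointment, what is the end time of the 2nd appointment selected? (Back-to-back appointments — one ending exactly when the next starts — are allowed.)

6

Order by finish time; keep every interval that doesn't clash with the previous kept one.
Sorted by end: (0,3)  (2,5)  (5,6)  (6,7)  (4,10)  (6,12)  (6,13)  (12,14)  (11,16)  (14,17)
take (0,3); take (5,6); take (6,7); skip (6,12); take (12,14); skip (11,16); take (14,17).
Selected: (0,3) (5,6) (6,7) (12,14) (14,17)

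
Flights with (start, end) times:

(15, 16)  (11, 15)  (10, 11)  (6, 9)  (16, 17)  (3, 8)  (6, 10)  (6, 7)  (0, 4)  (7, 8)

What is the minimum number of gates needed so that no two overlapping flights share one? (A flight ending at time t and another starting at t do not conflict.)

4

Count concurrent intervals with a sweep; the peak is the room count.
starts: [0, 3, 6, 6, 6, 7, 10, 11, 15, 16]
ends:   [4, 7, 8, 8, 9, 10, 11, 15, 16, 17]
s0→1 s3→2 e4→1 s6→2 s6→3 s6→4  — peak 4.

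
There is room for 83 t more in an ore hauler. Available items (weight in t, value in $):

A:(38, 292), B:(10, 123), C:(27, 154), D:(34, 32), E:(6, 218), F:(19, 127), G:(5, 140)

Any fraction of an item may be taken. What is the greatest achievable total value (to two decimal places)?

928.52

Order: E (218/6=36.33) > G (140/5=28.00) > B (123/10=12.30) > A (292/38=7.68) > F (127/19=6.68) > C (154/27=5.70) > D (32/34=0.94)
Fill: take E (6 @ 218) → take G (5 @ 140) → take B (10 @ 123) → take A (38 @ 292) → take F (19 @ 127) → take 5/27 of C → 28.52; 83/83 used.
Total value = 928.52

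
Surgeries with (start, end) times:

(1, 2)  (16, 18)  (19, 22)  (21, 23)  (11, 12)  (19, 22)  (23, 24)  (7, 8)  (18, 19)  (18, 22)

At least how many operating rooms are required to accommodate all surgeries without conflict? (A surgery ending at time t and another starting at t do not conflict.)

4

Count concurrent intervals with a sweep; the peak is the room count.
starts: [1, 7, 11, 16, 18, 18, 19, 19, 21, 23]
ends:   [2, 8, 12, 18, 19, 22, 22, 22, 23, 24]
s1→1 e2→0 s7→1 e8→0 s11→1 e12→0 s16→1 e18→0 s18→1 s18→2 e19→1 s19→2 s19→3 s21→4  — peak 4.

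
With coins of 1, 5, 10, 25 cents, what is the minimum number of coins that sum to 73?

Greedy: take as many of the largest coin as possible, then repeat with the remainder.
73 − 2×25→23 − 2×10→3 − 3×1→0
Total coins = 2 + 2 + 3 = 7

7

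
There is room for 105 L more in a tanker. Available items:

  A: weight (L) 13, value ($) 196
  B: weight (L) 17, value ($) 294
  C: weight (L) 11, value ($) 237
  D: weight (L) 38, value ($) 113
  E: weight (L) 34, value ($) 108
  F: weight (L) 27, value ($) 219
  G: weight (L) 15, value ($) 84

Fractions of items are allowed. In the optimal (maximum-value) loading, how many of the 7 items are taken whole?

5

Greedy by value/weight ratio, highest first.
Order: C (237/11=21.55) > B (294/17=17.29) > A (196/13=15.08) > F (219/27=8.11) > G (84/15=5.60) > E (108/34=3.18) > D (113/38=2.97)
Fill: take C (11 @ 237) → take B (17 @ 294) → take A (13 @ 196) → take F (27 @ 219) → take G (15 @ 84) → take 22/34 of E → 69.88; 105/105 used.
5 item(s) taken whole; one partial (take 22/34 of E).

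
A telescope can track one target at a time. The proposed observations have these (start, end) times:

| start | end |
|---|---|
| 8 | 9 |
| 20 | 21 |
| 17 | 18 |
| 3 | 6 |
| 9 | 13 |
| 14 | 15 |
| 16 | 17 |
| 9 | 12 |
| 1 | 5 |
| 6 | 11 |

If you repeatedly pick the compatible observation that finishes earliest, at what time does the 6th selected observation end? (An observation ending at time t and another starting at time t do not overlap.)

18

Greedy by earliest finish: after sorting by end time, pick each interval compatible with the last pick.
Sorted by end: (1,5)  (3,6)  (8,9)  (6,11)  (9,12)  (9,13)  (14,15)  (16,17)  (17,18)  (20,21)
take (1,5); take (8,9); skip (6,11); take (9,12); take (14,15); take (16,17); take (17,18); take (20,21).
Selected: (1,5) (8,9) (9,12) (14,15) (16,17) (17,18) (20,21)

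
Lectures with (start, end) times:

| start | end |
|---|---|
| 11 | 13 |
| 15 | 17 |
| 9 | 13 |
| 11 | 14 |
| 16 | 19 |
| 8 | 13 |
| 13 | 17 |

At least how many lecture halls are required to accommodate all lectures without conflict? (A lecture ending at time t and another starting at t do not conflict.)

Count concurrent intervals with a sweep; the peak is the room count.
starts: [8, 9, 11, 11, 13, 15, 16]
ends:   [13, 13, 13, 14, 17, 17, 19]
s8→1 s9→2 s11→3 s11→4  — peak 4.

4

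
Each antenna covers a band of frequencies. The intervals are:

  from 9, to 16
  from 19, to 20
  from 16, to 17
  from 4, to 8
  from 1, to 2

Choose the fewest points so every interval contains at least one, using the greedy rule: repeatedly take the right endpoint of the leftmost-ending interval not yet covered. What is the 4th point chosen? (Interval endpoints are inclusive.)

Process intervals by earliest right end; each time one isn't hit yet, stab at its right endpoint.
Sorted: [1,2] [4,8] [9,16] [16,17] [19,20]
{[1,2]} hit by 2; {[4,8]} hit by 8; {[9,16],[16,17]} hit by 16; {[19,20]} hit by 20.
Points: 2, 8, 16, 20 (4 total).

20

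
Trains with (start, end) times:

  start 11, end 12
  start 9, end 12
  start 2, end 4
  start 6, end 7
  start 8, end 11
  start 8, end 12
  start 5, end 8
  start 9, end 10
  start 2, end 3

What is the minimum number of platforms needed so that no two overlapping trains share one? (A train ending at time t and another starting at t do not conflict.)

4

starts: [2, 2, 5, 6, 8, 8, 9, 9, 11]
ends:   [3, 4, 7, 8, 10, 11, 12, 12, 12]
s2→1 s2→2 e3→1 e4→0 s5→1 s6→2 e7→1 e8→0 s8→1 s8→2 s9→3 s9→4  — peak 4.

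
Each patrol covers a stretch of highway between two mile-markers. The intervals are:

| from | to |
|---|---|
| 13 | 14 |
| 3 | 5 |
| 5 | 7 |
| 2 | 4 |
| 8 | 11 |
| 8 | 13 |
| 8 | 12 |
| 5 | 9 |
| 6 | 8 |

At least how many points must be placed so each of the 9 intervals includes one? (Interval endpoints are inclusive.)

4

Sort by right endpoint; whenever an interval is uncovered, place a point at its right end.
Sorted: [2,4] [3,5] [5,7] [6,8] [5,9] [8,11] [8,12] [8,13] [13,14]
{[2,4],[3,5]} hit by 4; {[5,7],[6,8],[5,9]} hit by 7; {[8,11],[8,12],[8,13]} hit by 11; {[13,14]} hit by 14.
Points: 4, 7, 11, 14 (4 total).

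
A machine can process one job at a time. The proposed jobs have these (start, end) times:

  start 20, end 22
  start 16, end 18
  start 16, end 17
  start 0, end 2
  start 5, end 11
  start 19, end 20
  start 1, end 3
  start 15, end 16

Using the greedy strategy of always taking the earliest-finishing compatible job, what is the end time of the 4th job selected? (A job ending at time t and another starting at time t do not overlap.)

Order by finish time; keep every interval that doesn't clash with the previous kept one.
Sorted by end: (0,2)  (1,3)  (5,11)  (15,16)  (16,17)  (16,18)  (19,20)  (20,22)
take (0,2); take (5,11); take (15,16); take (16,17); take (19,20); take (20,22).
Selected: (0,2) (5,11) (15,16) (16,17) (19,20) (20,22)

17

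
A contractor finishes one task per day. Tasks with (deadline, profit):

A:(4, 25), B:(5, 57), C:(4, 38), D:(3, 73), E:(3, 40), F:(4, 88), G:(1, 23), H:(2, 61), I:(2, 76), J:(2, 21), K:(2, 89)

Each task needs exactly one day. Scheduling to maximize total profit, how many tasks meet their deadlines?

5

Take jobs in profit order; each goes to the latest open slot no later than its deadline.
Profit order: K=89 F=88 I=76 D=73 H=61 B=57 E=40 C=38 A=25 G=23 J=21
Assign: K→slot 2, F→slot 4, I→slot 1, D→slot 3, H skipped, B→slot 5, E skipped, C skipped, A skipped, G skipped, J skipped.
Slots: [1:I] [2:K] [3:D] [4:F] [5:B]
5 of 11 scheduled.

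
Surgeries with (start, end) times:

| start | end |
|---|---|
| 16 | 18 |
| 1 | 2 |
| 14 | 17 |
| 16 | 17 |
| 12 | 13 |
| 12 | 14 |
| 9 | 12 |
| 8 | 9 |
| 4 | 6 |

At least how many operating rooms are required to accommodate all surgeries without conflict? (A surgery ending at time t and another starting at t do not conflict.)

3

Count concurrent intervals with a sweep; the peak is the room count.
Events (time:±→running): 1:+→1 2:-→0 4:+→1 6:-→0 8:+→1 9:-→0 9:+→1 12:-→0 12:+→1 12:+→2 13:-→1 14:-→0 14:+→1 16:+→2 16:+→3 … peak 3.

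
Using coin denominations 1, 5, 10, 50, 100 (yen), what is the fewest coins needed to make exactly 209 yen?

Use the largest denomination that fits, subtract, and repeat.
209 − 2×100→9 − 1×5→4 − 4×1→0
Total coins = 2 + 1 + 4 = 7

7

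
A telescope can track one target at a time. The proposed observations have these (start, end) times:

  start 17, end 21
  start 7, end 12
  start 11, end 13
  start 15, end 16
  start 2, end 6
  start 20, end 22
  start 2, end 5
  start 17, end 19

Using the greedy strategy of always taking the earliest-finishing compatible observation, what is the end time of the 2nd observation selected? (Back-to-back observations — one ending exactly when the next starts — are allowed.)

12

Order by finish time; keep every interval that doesn't clash with the previous kept one.
By end time: (2,5), (2,6), (7,12), (11,13), (15,16), (17,19), (17,21), (20,22).
Pick (2,5); next start ≥ 5 → (7,12); next start ≥ 12 → (15,16); next start ≥ 16 → (17,19); next start ≥ 19 → (20,22).
Selected: (2,5) (7,12) (15,16) (17,19) (20,22)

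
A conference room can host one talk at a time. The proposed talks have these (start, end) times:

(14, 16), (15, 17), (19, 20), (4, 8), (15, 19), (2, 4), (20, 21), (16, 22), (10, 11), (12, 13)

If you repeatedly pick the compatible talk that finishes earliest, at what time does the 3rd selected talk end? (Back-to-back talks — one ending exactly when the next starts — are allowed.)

Sort by end time and greedily take each interval whose start is ≥ the last chosen end.
Sorted by end: (2,4)  (4,8)  (10,11)  (12,13)  (14,16)  (15,17)  (15,19)  (19,20)  (20,21)  (16,22)
take (2,4); take (4,8); take (10,11); take (12,13); take (14,16); skip (15,17); take (19,20); take (20,21); skip (16,22).
Selected: (2,4) (4,8) (10,11) (12,13) (14,16) (19,20) (20,21)

11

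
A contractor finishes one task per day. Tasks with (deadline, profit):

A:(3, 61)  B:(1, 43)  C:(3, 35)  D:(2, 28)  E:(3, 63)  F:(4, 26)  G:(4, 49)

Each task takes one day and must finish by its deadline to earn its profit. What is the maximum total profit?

216

Take jobs in profit order; each goes to the latest open slot no later than its deadline.
Profit order: E=63 A=61 G=49 B=43 C=35 D=28 F=26
Assign: E→slot 3, A→slot 2, G→slot 4, B→slot 1, C skipped, D skipped, F skipped.
Slots: [1:B] [2:A] [3:E] [4:G]
Profit = 43 + 61 + 63 + 49 = 216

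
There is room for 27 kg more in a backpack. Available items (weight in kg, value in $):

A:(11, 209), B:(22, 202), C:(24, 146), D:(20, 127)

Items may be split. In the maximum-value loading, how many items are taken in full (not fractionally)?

Order: A (209/11=19.00) > B (202/22=9.18) > D (127/20=6.35) > C (146/24=6.08)
Fill: take A (11 @ 209) → take 16/22 of B → 146.91; 27/27 used.
1 item(s) taken whole; one partial (take 16/22 of B).

1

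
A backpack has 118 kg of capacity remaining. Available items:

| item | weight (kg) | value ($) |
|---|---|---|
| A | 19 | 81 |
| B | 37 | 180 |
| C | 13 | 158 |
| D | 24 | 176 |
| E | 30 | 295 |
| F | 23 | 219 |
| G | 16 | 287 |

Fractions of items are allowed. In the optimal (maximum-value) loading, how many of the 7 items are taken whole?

Greedy by value/weight ratio, highest first.
Ratios (sorted): G 17.94, C 12.15, E 9.83, F 9.52, D 7.33, B 4.86, A 4.26
take G (16 @ 287); take C (13 @ 158); take E (30 @ 295); take F (23 @ 219); take D (24 @ 176); take 12/37 of B → 58.38. Capacity used 118/118.
5 item(s) taken whole; one partial (take 12/37 of B).

5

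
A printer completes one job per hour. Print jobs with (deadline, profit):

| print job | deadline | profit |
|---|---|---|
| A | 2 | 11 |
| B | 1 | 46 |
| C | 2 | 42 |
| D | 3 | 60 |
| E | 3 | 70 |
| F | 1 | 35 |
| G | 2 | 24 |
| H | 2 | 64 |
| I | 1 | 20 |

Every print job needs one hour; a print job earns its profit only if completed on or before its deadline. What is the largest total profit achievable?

Take jobs in profit order; each goes to the latest open slot no later than its deadline.
Profit order: E=70 H=64 D=60 B=46 C=42 F=35 G=24 I=20 A=11
Assign: E→slot 3, H→slot 2, D→slot 1, B skipped, C skipped, F skipped, G skipped, I skipped, A skipped.
Slots: [1:D] [2:H] [3:E]
Profit = 60 + 64 + 70 = 194

194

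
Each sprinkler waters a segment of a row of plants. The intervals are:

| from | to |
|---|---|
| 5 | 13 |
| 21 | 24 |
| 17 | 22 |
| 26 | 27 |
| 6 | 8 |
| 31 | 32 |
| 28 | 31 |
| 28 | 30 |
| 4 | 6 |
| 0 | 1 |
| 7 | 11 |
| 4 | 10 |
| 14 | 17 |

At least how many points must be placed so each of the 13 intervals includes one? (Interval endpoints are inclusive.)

Sorted: [0,1] [4,6] [6,8] [4,10] [7,11] [5,13] [14,17] [17,22] [21,24] [26,27] [28,30] [28,31] [31,32]
{[0,1]} hit by 1; {[4,6],[6,8],[4,10]} hit by 6; {[7,11],[5,13]} hit by 11; {[14,17],[17,22]} hit by 17; {[21,24]} hit by 24; {[26,27]} hit by 27; {[28,30],[28,31]} hit by 30; {[31,32]} hit by 32.
Points: 1, 6, 11, 17, 24, 27, 30, 32 (8 total).

8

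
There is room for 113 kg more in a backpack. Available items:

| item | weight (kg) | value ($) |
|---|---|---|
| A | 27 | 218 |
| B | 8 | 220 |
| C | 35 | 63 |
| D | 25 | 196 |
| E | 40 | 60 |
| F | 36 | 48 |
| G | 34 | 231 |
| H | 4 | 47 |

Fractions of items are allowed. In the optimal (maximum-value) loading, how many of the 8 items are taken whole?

5

Ratios (sorted): B 27.50, H 11.75, A 8.07, D 7.84, G 6.79, C 1.80, E 1.50, F 1.33
take B (8 @ 220); take H (4 @ 47); take A (27 @ 218); take D (25 @ 196); take G (34 @ 231); take 15/35 of C → 27.00. Capacity used 113/113.
5 item(s) taken whole; one partial (take 15/35 of C).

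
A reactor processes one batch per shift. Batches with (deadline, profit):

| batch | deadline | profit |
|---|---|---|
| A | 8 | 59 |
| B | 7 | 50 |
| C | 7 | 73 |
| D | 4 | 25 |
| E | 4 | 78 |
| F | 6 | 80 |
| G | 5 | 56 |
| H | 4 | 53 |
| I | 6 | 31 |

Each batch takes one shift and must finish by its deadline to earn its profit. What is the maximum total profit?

Sort by profit descending; place each in the latest free slot ≤ its deadline.
By profit: F(d6,80), E(d4,78), C(d7,73), A(d8,59), G(d5,56), H(d4,53), B(d7,50), I(d6,31), D(d4,25)
F→slot 6; E→slot 4; C→slot 7; A→slot 8; G→slot 5; H→slot 3; B→slot 2; I→slot 1; D skipped.
Profit = 31 + 50 + 53 + 78 + 56 + 80 + 73 + 59 = 480

480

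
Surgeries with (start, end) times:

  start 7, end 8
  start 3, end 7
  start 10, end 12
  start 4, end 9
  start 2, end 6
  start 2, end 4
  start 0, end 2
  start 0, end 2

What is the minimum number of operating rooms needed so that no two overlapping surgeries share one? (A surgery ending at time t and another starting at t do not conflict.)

The answer is the maximum number of intervals overlapping at any instant.
Events (time:±→running): 0:+→1 0:+→2 2:-→1 2:-→0 2:+→1 2:+→2 3:+→3 … peak 3.

3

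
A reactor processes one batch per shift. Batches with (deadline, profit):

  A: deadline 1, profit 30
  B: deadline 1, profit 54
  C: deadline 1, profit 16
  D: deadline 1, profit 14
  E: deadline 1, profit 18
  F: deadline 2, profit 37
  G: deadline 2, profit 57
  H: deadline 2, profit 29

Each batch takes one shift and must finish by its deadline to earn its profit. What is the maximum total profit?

111

Take jobs in profit order; each goes to the latest open slot no later than its deadline.
Profit order: G=57 B=54 F=37 A=30 H=29 E=18 C=16 D=14
Assign: G→slot 2, B→slot 1, F skipped, A skipped, H skipped, E skipped, C skipped, D skipped.
Slots: [1:B] [2:G]
Profit = 54 + 57 = 111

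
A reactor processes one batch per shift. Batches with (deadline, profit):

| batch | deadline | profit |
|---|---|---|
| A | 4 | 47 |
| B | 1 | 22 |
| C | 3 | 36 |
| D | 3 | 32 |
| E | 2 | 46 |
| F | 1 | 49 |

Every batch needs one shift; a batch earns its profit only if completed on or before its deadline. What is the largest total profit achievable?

Take jobs in profit order; each goes to the latest open slot no later than its deadline.
Profit order: F=49 A=47 E=46 C=36 D=32 B=22
Assign: F→slot 1, A→slot 4, E→slot 2, C→slot 3, D skipped, B skipped.
Slots: [1:F] [2:E] [3:C] [4:A]
Profit = 49 + 46 + 36 + 47 = 178

178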